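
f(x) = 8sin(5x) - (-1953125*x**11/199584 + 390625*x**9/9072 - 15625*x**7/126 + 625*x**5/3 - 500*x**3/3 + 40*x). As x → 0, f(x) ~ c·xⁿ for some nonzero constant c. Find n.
13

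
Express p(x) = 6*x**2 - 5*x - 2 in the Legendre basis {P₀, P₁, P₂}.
(-5)P₁ + (4)P₂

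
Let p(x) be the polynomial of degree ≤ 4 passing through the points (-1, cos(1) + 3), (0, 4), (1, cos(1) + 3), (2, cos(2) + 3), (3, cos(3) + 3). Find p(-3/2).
-9/32 + 35*cos(3)/128 - 45*cos(2)/32 + 693*cos(1)/128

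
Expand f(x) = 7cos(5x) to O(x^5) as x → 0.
7 - 175*x**2/2 + 4375*x**4/24 + O(x**5)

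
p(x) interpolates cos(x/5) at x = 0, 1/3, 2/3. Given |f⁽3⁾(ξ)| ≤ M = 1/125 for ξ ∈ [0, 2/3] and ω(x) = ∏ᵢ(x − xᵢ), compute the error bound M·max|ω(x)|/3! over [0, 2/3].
sqrt(3)/91125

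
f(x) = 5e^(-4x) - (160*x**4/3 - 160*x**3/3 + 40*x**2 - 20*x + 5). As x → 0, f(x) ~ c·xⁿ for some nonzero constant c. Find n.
5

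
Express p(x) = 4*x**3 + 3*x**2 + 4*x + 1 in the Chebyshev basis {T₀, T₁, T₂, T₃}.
(5/2)T₀ + (7)T₁ + (3/2)T₂ + T₃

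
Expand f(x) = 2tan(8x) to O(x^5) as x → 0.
16*x + 1024*x**3/3 + O(x**5)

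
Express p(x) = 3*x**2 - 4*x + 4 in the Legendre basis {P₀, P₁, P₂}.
(5)P₀ + (-4)P₁ + (2)P₂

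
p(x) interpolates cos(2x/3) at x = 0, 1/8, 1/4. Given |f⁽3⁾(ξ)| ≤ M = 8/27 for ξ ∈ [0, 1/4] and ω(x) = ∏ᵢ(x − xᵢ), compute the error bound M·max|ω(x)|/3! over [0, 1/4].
sqrt(3)/46656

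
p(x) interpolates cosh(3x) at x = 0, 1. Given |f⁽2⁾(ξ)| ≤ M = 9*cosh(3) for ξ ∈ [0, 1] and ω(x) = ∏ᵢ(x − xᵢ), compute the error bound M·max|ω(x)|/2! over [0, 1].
9*cosh(3)/8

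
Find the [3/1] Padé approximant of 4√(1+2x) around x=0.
(-x**3/2 + 3*x**2 + 9*x + 4)/(5*x/4 + 1)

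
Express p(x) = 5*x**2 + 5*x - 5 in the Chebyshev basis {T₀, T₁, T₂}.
(-5/2)T₀ + (5)T₁ + (5/2)T₂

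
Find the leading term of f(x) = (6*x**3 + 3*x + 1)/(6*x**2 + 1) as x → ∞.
x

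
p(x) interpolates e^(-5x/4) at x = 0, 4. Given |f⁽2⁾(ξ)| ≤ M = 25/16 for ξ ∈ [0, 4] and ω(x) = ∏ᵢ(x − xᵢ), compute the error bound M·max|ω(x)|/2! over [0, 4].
25/8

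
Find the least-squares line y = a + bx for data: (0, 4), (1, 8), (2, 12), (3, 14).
a = 22/5, b = 17/5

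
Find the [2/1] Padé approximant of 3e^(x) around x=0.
(x**2/2 + 2*x + 3)/(1 - x/3)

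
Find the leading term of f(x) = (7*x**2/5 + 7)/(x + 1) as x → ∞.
7*x/5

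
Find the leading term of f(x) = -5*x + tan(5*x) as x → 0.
125*x**3/3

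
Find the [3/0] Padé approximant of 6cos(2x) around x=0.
6 - 12*x**2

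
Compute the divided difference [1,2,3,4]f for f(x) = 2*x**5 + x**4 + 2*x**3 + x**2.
142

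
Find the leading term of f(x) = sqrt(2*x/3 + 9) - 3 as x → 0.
x/9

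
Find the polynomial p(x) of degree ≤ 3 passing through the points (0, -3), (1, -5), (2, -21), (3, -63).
-2*x**3 - x**2 + x - 3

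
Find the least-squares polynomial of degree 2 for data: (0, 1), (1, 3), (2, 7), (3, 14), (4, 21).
6/7 + (97/70)x + (13/14)x²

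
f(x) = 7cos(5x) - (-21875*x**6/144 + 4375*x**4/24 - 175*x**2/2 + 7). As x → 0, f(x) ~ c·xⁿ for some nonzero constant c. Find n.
8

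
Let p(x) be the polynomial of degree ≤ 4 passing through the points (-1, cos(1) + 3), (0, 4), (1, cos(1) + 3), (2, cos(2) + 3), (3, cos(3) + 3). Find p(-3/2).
-9/32 + 35*cos(3)/128 - 45*cos(2)/32 + 693*cos(1)/128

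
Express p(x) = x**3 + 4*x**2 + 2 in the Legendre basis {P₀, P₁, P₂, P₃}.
(10/3)P₀ + (3/5)P₁ + (8/3)P₂ + (2/5)P₃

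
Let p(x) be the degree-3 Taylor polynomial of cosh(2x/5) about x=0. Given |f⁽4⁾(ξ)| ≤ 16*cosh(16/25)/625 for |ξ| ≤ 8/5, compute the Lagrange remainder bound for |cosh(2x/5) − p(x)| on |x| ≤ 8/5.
8192*cosh(16/25)/1171875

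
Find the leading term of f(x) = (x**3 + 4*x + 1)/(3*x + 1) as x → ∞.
x**2/3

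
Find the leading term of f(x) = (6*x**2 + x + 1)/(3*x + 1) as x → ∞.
2*x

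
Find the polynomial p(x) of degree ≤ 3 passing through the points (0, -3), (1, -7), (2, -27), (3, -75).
-2*x**3 - 2*x**2 - 3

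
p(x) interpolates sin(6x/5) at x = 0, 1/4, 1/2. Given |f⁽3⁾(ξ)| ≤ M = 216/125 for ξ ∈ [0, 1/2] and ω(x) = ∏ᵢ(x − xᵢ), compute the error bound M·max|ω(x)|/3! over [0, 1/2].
sqrt(3)/1000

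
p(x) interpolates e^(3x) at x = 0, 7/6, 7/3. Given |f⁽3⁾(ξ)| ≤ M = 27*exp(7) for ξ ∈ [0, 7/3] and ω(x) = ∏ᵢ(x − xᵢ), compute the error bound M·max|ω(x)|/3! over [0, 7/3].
343*sqrt(3)*exp(7)/216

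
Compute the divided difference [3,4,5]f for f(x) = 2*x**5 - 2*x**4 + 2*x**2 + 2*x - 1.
1128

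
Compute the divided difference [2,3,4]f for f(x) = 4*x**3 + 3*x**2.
39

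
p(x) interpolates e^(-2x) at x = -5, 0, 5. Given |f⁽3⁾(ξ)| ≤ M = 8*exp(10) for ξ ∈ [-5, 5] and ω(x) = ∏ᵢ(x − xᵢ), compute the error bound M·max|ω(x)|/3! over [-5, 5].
1000*sqrt(3)*exp(10)/27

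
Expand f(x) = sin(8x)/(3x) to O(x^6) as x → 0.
8/3 - 256*x**2/9 + 4096*x**4/45 + O(x**6)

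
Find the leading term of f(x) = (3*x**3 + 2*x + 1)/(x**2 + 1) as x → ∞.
3*x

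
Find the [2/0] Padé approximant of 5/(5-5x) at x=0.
x**2 + x + 1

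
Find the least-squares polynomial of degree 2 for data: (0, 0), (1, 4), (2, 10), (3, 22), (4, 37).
1/5 + (6/5)x + (2)x²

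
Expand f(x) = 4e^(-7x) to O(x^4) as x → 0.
4 - 28*x + 98*x**2 - 686*x**3/3 + O(x**4)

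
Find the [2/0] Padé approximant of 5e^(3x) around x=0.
45*x**2/2 + 15*x + 5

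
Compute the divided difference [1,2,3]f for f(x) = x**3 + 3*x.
6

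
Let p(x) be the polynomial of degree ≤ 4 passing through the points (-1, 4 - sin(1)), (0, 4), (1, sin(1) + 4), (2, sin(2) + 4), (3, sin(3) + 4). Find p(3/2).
-5*sin(3)/128 + 15*sin(2)/32 + 87*sin(1)/128 + 4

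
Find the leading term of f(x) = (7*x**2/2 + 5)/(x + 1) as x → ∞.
7*x/2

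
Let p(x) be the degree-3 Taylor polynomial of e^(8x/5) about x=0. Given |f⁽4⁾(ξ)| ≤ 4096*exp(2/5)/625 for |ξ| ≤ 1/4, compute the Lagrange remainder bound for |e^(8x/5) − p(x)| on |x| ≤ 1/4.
2*exp(2/5)/1875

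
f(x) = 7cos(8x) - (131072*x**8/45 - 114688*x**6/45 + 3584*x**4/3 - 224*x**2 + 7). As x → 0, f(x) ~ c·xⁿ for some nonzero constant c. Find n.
10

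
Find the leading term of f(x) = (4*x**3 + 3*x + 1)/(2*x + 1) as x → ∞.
2*x**2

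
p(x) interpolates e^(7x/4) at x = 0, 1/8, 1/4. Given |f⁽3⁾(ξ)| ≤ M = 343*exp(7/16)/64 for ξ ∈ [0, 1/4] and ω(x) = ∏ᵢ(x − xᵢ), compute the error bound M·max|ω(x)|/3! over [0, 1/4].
343*sqrt(3)*exp(7/16)/884736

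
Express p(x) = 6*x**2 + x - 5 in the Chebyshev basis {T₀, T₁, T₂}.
(-2)T₀ + T₁ + (3)T₂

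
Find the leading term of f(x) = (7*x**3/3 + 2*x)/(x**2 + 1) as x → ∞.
7*x/3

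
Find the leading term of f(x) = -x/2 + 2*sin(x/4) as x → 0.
-x**3/192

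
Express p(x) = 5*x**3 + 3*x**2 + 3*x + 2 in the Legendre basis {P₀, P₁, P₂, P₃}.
(3)P₀ + (6)P₁ + (2)P₂ + (2)P₃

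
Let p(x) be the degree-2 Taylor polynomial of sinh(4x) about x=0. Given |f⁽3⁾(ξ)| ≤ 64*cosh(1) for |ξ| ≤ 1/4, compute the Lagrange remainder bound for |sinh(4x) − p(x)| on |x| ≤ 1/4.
cosh(1)/6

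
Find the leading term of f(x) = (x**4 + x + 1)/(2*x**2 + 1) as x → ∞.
x**2/2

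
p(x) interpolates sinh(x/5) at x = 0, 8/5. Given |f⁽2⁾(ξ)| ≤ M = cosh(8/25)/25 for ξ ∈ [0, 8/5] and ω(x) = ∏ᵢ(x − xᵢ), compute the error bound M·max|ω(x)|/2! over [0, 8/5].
8*cosh(8/25)/625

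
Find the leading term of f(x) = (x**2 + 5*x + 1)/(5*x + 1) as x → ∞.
x/5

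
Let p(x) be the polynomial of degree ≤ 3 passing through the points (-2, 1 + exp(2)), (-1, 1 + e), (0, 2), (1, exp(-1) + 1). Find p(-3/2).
(1 + e*(11 + 5*exp(2) + 15*e))*exp(-1)/16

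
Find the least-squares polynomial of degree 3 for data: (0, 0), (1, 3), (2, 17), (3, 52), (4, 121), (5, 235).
-1/18 + (1513/756)x + (-85/126)x² + (209/108)x³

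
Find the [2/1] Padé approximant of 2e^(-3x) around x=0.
(3*x**2 - 4*x + 2)/(x + 1)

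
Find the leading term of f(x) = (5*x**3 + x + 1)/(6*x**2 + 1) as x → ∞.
5*x/6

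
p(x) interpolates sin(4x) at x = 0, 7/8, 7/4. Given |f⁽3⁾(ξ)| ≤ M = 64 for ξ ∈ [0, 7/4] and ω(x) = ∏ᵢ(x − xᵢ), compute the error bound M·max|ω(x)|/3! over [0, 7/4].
343*sqrt(3)/216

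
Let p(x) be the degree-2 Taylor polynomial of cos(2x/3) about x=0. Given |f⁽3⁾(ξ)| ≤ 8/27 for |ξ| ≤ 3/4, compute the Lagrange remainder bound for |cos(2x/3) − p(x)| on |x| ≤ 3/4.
1/48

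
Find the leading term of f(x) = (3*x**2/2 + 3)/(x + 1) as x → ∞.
3*x/2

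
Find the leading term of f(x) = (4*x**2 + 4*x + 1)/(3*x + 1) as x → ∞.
4*x/3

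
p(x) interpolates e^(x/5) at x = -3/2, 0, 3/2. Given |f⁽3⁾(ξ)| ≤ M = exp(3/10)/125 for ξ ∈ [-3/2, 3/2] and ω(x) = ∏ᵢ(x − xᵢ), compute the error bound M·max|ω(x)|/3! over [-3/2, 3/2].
sqrt(3)*exp(3/10)/1000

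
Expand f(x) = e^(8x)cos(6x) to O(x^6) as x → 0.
1 + 8*x + 14*x**2 - 176*x**3/3 - 1054*x**4/3 - 12464*x**5/15 + O(x**6)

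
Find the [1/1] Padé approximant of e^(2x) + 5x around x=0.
(47*x/7 + 1)/(1 - 2*x/7)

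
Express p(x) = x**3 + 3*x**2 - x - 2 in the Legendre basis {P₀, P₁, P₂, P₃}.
-P₀ + (-2/5)P₁ + (2)P₂ + (2/5)P₃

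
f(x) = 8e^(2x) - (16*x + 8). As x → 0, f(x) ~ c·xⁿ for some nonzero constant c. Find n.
2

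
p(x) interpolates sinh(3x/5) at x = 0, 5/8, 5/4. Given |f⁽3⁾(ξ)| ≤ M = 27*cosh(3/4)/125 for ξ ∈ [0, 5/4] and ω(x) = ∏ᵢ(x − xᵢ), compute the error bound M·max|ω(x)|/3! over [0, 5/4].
sqrt(3)*cosh(3/4)/512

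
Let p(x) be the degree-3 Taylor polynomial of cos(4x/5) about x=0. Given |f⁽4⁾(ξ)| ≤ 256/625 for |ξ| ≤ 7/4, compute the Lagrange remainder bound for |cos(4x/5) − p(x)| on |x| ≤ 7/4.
2401/15000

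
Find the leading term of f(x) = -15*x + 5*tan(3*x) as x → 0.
45*x**3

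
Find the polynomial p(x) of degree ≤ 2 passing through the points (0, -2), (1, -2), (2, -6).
-2*x**2 + 2*x - 2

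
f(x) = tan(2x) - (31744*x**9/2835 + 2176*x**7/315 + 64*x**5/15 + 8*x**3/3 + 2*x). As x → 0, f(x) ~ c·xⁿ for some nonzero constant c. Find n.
11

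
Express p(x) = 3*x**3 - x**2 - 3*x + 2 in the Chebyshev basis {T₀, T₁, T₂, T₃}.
(3/2)T₀ + (-3/4)T₁ + (-1/2)T₂ + (3/4)T₃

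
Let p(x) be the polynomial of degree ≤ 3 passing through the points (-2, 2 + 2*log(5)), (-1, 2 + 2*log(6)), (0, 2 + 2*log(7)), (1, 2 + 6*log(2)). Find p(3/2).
2 + log(294912*2**(3/4)*21**(5/8)*5**(3/8)/84035)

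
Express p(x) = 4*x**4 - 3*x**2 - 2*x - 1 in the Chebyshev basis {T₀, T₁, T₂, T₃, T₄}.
-T₀ + (-2)T₁ + (1/2)T₂ + (1/2)T₄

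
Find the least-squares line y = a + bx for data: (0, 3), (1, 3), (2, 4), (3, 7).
a = 23/10, b = 13/10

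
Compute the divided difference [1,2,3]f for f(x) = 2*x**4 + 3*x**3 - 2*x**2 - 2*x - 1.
66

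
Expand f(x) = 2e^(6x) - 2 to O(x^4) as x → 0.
12*x + 36*x**2 + 72*x**3 + O(x**4)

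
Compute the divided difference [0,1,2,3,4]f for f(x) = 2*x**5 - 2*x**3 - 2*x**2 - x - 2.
20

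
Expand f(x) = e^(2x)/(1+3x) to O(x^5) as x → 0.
1 - x + 5*x**2 - 41*x**3/3 + 125*x**4/3 + O(x**5)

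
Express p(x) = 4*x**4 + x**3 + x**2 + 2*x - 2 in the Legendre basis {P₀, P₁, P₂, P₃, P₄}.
(-13/15)P₀ + (13/5)P₁ + (62/21)P₂ + (2/5)P₃ + (32/35)P₄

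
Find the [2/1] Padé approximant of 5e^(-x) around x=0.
(5*x**2/6 - 10*x/3 + 5)/(x/3 + 1)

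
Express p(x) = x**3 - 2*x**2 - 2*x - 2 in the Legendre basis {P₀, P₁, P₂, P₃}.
(-8/3)P₀ + (-7/5)P₁ + (-4/3)P₂ + (2/5)P₃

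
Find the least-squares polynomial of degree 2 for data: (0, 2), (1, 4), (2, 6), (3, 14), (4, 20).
2 + (3/5)x + x²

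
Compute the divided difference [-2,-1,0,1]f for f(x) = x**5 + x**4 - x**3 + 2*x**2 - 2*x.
2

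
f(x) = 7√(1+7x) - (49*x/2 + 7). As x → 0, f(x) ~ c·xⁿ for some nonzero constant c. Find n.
2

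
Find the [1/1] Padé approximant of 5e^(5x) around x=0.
(25*x/2 + 5)/(1 - 5*x/2)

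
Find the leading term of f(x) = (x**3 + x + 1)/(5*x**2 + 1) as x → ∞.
x/5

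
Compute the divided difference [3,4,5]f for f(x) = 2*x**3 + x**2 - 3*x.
25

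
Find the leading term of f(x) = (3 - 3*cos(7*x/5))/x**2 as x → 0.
147/50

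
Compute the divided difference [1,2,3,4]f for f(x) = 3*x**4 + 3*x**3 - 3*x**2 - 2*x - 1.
33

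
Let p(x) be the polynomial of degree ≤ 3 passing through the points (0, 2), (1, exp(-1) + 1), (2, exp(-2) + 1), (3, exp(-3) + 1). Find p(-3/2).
(-189*exp(2) - 35 + 135*e + 121*exp(3))*exp(-3)/16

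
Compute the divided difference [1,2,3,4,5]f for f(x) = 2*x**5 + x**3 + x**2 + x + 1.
30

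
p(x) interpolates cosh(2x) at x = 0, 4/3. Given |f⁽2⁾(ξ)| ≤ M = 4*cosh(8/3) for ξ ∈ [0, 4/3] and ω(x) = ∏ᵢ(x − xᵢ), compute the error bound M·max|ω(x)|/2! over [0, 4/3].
8*cosh(8/3)/9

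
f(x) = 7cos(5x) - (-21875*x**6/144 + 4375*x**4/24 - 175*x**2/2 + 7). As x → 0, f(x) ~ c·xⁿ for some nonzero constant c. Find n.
8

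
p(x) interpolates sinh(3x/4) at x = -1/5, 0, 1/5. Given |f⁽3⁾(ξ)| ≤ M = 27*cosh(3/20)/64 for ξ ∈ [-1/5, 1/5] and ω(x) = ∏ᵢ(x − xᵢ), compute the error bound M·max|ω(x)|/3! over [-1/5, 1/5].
sqrt(3)*cosh(3/20)/8000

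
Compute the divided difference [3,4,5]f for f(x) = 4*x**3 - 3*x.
48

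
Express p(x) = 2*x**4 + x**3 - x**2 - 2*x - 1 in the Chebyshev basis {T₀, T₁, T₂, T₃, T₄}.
(-3/4)T₀ + (-5/4)T₁ + (1/2)T₂ + (1/4)T₃ + (1/4)T₄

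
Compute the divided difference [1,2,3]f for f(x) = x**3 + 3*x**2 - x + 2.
9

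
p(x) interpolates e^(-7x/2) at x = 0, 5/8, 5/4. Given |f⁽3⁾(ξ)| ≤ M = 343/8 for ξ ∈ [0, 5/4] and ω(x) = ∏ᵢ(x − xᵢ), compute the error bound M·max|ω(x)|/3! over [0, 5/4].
42875*sqrt(3)/110592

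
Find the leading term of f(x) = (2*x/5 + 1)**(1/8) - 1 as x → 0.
x/20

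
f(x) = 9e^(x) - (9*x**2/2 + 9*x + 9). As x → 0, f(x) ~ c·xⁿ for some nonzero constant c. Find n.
3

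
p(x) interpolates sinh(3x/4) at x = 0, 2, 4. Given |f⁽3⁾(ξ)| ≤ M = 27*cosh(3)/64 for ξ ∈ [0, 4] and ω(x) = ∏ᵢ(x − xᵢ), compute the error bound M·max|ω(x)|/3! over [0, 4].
sqrt(3)*cosh(3)/8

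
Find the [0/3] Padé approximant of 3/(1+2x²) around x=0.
3/(2*x**2 + 1)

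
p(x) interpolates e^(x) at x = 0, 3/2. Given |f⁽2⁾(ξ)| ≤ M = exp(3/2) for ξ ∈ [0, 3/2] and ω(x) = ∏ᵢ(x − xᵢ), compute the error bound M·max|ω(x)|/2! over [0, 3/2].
9*exp(3/2)/32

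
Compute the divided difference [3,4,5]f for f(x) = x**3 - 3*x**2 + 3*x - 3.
9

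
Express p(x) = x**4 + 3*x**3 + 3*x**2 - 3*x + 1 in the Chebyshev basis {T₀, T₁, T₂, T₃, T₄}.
(23/8)T₀ + (-3/4)T₁ + (2)T₂ + (3/4)T₃ + (1/8)T₄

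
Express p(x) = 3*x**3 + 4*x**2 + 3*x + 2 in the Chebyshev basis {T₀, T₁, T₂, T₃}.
(4)T₀ + (21/4)T₁ + (2)T₂ + (3/4)T₃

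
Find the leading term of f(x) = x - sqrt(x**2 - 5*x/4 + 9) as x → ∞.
5/8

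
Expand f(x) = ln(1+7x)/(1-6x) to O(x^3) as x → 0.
7*x + 35*x**2/2 + O(x**3)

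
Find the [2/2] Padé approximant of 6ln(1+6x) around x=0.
36*x*(3*x + 1)/(6*x**2 + 6*x + 1)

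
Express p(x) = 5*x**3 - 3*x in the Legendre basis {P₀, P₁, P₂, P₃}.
(2)P₃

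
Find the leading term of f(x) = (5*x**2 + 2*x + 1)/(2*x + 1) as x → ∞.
5*x/2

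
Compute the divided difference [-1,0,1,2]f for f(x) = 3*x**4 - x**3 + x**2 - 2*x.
5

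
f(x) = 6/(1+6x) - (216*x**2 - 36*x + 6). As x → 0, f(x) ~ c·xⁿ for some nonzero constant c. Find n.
3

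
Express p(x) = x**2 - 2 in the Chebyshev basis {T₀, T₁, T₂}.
(-3/2)T₀ + (1/2)T₂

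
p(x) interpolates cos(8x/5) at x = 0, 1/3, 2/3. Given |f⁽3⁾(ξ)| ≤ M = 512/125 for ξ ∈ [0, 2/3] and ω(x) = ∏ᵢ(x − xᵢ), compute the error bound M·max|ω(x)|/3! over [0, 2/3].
512*sqrt(3)/91125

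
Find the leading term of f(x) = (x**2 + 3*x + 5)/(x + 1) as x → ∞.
x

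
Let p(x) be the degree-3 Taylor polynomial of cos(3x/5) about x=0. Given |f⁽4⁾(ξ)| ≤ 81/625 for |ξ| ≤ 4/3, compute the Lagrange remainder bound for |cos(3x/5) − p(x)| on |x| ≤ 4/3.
32/1875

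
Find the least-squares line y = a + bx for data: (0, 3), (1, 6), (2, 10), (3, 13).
a = 29/10, b = 17/5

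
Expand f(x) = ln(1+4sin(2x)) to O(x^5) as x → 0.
8*x - 32*x**2 + 496*x**3/3 - 2944*x**4/3 + O(x**5)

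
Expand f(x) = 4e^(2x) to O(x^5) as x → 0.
4 + 8*x + 8*x**2 + 16*x**3/3 + 8*x**4/3 + O(x**5)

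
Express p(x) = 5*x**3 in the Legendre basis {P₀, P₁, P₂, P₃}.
(3)P₁ + (2)P₃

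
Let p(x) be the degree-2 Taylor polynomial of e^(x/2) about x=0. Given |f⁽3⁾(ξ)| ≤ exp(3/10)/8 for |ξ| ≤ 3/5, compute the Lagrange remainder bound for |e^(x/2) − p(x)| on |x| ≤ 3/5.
9*exp(3/10)/2000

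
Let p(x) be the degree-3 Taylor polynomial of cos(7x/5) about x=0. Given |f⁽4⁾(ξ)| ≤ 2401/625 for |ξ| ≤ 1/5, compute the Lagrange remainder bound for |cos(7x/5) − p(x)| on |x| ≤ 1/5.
2401/9375000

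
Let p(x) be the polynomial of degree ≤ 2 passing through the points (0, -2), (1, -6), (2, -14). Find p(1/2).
-7/2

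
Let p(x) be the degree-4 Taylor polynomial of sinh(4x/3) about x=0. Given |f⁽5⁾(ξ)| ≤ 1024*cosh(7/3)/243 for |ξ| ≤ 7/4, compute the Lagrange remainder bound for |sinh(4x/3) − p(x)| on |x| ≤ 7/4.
16807*cosh(7/3)/29160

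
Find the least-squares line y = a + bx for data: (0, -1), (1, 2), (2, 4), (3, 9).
a = -13/10, b = 16/5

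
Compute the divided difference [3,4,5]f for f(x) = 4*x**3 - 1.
48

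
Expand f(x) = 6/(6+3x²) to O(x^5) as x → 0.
1 - x**2/2 + x**4/4 + O(x**5)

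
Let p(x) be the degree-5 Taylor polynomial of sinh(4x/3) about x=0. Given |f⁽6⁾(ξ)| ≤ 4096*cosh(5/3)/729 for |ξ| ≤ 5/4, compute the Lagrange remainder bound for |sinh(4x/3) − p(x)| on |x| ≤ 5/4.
3125*cosh(5/3)/104976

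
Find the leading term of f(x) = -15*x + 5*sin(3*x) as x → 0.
-45*x**3/2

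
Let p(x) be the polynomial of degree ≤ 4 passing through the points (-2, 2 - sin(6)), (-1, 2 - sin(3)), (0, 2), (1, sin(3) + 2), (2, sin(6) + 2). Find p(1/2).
-sin(6)/16 + 5*sin(3)/8 + 2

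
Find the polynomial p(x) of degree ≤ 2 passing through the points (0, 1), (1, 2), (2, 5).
x**2 + 1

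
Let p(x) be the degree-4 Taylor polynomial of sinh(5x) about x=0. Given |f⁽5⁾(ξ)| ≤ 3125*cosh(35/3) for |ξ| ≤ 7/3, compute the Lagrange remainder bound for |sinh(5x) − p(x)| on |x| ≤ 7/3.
10504375*cosh(35/3)/5832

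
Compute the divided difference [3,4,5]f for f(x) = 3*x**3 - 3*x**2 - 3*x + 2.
33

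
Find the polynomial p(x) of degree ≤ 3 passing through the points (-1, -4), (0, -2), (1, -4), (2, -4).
x**3 - 2*x**2 - x - 2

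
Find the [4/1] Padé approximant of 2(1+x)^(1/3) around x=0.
(2*x**4/243 - 16*x**3/405 + 4*x**2/15 + 32*x/15 + 2)/(11*x/15 + 1)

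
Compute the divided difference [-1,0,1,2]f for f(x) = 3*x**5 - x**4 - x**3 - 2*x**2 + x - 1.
12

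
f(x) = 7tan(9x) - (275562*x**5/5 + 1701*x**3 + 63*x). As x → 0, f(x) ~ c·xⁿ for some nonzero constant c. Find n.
7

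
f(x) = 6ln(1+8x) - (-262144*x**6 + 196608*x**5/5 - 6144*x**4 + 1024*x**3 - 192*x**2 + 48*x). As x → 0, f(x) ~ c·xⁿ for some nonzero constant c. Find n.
7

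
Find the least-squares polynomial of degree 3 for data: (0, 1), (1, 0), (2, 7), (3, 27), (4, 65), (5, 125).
65/63 + (-1385/378)x + (443/252)x² + (85/108)x³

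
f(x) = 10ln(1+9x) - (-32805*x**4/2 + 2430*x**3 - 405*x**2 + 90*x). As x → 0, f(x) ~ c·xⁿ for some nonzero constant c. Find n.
5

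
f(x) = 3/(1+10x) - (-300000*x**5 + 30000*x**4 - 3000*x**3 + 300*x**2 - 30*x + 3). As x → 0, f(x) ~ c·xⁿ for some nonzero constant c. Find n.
6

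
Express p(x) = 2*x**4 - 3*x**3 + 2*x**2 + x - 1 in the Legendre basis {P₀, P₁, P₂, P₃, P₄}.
(1/15)P₀ + (-4/5)P₁ + (52/21)P₂ + (-6/5)P₃ + (16/35)P₄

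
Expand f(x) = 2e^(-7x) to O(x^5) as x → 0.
2 - 14*x + 49*x**2 - 343*x**3/3 + 2401*x**4/12 + O(x**5)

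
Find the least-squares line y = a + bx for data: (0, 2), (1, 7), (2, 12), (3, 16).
a = 11/5, b = 47/10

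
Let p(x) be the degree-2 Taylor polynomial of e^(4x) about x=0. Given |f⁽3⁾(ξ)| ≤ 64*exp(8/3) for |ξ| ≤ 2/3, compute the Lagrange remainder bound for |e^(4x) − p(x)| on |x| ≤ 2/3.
256*exp(8/3)/81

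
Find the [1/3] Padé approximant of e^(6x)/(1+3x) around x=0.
(3*x + 1)/(18*x**3 - 9*x**2 + 1)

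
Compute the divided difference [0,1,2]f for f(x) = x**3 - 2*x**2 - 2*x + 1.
1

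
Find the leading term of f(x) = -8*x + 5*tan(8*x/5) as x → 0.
512*x**3/75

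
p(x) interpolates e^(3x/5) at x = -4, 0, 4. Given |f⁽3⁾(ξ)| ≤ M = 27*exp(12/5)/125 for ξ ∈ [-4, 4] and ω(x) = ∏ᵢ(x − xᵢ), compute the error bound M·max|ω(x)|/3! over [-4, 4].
64*sqrt(3)*exp(12/5)/125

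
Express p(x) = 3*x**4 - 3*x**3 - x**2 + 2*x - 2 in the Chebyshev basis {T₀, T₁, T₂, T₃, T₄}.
(-11/8)T₀ + (-1/4)T₁ + T₂ + (-3/4)T₃ + (3/8)T₄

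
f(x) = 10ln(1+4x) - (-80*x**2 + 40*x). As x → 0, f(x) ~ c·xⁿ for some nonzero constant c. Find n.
3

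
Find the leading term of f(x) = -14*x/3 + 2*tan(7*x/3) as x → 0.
686*x**3/81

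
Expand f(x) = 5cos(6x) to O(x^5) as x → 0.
5 - 90*x**2 + 270*x**4 + O(x**5)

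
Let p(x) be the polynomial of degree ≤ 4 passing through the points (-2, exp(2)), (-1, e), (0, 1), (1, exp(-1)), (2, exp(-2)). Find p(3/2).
((-70 - 5*exp(2) + 28*e)*exp(2) + 35 + 140*e)*exp(-2)/128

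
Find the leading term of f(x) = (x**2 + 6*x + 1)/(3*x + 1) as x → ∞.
x/3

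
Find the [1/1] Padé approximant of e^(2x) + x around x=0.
(7*x/3 + 1)/(1 - 2*x/3)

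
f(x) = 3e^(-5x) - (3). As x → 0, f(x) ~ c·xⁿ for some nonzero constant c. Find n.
1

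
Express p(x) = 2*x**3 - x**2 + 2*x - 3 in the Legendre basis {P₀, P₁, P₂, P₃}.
(-10/3)P₀ + (16/5)P₁ + (-2/3)P₂ + (4/5)P₃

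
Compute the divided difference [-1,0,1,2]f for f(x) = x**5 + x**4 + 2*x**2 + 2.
7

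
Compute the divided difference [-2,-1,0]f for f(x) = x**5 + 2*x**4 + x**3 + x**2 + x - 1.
-3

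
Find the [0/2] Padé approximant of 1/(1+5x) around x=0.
1/(5*x + 1)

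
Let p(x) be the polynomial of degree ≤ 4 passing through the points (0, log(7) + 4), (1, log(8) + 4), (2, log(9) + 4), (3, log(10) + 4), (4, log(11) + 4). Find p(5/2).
log(3*11**(123/128)*3**(13/32)*5**(15/32)*7**(3/128)/11) + 4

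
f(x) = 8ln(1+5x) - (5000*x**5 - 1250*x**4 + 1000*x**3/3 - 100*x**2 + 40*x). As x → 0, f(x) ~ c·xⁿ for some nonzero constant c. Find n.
6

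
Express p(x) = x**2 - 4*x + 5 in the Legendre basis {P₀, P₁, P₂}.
(16/3)P₀ + (-4)P₁ + (2/3)P₂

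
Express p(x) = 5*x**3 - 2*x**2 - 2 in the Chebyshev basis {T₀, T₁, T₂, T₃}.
(-3)T₀ + (15/4)T₁ - T₂ + (5/4)T₃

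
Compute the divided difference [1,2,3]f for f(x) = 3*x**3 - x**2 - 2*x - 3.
17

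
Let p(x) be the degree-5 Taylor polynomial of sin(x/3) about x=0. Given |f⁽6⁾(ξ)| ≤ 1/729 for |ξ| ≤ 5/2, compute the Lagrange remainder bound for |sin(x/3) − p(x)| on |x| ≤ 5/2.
3125/6718464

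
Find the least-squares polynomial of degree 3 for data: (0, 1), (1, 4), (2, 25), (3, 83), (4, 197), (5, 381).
73/63 + (-499/378)x + (199/252)x² + (317/108)x³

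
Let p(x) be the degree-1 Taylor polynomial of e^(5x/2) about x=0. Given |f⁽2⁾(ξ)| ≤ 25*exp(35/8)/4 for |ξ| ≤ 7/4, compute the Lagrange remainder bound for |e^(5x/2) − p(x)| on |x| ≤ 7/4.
1225*exp(35/8)/128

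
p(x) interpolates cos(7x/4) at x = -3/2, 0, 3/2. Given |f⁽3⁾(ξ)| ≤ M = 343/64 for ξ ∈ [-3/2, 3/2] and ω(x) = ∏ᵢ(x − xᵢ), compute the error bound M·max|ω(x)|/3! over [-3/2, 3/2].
343*sqrt(3)/512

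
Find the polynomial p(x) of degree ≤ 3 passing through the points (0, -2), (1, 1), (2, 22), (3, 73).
2*x**3 + 3*x**2 - 2*x - 2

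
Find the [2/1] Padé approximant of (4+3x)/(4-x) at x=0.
(3*x/4 + 1)/(1 - x/4)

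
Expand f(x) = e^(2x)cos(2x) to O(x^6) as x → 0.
1 + 2*x - 8*x**3/3 - 8*x**4/3 - 16*x**5/15 + O(x**6)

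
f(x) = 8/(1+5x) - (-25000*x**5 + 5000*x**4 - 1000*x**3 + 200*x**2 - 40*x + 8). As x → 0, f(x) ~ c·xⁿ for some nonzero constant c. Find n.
6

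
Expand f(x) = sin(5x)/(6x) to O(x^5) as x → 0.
5/6 - 125*x**2/36 + 625*x**4/144 + O(x**5)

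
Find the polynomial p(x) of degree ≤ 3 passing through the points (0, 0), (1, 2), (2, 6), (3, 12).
x**2 + x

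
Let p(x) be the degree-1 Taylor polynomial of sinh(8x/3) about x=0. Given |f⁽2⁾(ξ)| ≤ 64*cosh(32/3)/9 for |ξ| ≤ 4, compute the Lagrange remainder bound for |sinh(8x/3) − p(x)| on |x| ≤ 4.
512*cosh(32/3)/9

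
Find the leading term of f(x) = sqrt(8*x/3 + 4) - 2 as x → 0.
2*x/3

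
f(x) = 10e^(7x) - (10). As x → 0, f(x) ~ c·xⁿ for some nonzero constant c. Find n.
1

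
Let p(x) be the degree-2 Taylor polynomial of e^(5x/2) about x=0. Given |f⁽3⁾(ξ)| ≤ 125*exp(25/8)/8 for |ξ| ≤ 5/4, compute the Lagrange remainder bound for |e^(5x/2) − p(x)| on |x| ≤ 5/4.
15625*exp(25/8)/3072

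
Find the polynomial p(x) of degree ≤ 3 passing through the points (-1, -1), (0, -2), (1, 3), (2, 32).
3*x**3 + 3*x**2 - x - 2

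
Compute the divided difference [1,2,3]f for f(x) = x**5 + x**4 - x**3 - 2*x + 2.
109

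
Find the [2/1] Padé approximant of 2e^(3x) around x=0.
(3*x**2 + 4*x + 2)/(1 - x)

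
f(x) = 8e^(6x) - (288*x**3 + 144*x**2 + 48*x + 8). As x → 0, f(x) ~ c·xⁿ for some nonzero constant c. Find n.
4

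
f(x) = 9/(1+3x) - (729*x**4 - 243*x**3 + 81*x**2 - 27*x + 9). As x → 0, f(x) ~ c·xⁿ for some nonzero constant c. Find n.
5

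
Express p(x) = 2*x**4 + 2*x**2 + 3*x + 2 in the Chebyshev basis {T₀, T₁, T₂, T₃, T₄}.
(15/4)T₀ + (3)T₁ + (2)T₂ + (1/4)T₄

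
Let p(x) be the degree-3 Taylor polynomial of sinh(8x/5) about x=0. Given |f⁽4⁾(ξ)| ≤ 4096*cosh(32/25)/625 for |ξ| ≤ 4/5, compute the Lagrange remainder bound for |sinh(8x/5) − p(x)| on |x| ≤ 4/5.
131072*cosh(32/25)/1171875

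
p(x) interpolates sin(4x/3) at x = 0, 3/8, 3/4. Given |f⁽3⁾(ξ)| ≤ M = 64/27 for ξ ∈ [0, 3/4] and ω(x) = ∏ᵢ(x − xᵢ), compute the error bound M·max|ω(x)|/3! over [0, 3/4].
sqrt(3)/216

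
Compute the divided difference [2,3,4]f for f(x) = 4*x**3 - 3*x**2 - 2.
33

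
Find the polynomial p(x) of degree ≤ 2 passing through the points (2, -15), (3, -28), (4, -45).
-2*x**2 - 3*x - 1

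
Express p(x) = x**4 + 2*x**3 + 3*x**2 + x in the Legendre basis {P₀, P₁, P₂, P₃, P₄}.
(6/5)P₀ + (11/5)P₁ + (18/7)P₂ + (4/5)P₃ + (8/35)P₄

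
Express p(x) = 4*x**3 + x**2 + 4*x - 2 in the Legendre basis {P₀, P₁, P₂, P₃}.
(-5/3)P₀ + (32/5)P₁ + (2/3)P₂ + (8/5)P₃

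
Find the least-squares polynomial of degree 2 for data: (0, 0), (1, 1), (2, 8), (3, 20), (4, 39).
2/35 + (-141/70)x + (41/14)x²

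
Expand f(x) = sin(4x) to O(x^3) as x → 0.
4*x + O(x**3)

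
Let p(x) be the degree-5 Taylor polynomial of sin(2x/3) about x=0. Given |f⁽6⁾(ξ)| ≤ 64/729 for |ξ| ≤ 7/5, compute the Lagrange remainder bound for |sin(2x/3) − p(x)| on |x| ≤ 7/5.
470596/512578125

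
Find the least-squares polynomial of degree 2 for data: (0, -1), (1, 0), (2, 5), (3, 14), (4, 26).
-38/35 + (-22/35)x + (13/7)x²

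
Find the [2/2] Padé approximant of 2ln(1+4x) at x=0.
8*x*(2*x + 1)/(8*x**2/3 + 4*x + 1)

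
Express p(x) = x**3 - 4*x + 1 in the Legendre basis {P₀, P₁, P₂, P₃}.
P₀ + (-17/5)P₁ + (2/5)P₃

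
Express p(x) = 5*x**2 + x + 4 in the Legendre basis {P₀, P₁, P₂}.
(17/3)P₀ + P₁ + (10/3)P₂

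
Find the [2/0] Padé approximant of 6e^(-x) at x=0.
3*x**2 - 6*x + 6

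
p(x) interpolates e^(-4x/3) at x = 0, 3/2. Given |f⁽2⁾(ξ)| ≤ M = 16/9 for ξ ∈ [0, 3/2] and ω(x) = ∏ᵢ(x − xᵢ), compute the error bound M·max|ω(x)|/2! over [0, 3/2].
1/2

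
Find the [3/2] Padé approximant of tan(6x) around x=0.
(-72*x**3/5 + 6*x)/(1 - 72*x**2/5)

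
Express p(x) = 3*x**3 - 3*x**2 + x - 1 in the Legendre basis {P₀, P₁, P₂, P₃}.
(-2)P₀ + (14/5)P₁ + (-2)P₂ + (6/5)P₃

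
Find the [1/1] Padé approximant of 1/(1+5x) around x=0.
1/(5*x + 1)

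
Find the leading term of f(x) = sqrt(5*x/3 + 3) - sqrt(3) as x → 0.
5*sqrt(3)*x/18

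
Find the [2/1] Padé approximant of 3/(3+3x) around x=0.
1/(x + 1)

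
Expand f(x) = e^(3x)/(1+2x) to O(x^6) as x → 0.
1 + x + 5*x**2/2 - x**3/2 + 35*x**4/8 - 269*x**5/40 + O(x**6)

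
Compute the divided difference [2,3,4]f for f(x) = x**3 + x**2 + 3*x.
10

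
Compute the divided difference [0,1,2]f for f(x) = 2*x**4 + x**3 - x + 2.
17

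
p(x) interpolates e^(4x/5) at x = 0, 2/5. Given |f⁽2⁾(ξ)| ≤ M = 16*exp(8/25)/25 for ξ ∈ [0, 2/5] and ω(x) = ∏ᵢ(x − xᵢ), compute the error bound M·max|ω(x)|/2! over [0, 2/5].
8*exp(8/25)/625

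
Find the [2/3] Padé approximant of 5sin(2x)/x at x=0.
(10 - 14*x**2/3)/(x**2/5 + 1)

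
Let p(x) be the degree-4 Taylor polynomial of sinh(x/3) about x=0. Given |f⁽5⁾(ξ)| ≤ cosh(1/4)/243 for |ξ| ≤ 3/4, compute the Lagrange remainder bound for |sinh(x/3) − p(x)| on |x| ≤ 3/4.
cosh(1/4)/122880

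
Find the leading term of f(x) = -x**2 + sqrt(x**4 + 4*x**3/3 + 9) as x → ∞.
2*x/3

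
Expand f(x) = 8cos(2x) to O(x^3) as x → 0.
8 - 16*x**2 + O(x**3)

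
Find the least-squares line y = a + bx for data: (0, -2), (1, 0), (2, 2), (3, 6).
a = -12/5, b = 13/5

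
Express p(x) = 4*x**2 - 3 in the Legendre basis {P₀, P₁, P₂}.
(-5/3)P₀ + (8/3)P₂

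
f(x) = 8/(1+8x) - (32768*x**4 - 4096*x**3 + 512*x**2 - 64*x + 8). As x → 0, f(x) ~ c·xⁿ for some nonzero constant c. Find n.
5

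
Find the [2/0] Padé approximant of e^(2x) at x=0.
2*x**2 + 2*x + 1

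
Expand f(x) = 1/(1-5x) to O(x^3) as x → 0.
1 + 5*x + 25*x**2 + O(x**3)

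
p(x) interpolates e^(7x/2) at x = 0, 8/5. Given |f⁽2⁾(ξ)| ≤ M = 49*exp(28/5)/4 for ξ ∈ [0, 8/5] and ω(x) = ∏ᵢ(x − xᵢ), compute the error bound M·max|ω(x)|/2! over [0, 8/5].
98*exp(28/5)/25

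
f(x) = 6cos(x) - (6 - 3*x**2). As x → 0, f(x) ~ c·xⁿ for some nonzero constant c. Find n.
4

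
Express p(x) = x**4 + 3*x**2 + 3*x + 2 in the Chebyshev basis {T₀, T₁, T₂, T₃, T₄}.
(31/8)T₀ + (3)T₁ + (2)T₂ + (1/8)T₄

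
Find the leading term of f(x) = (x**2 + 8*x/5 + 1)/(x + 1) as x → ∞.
x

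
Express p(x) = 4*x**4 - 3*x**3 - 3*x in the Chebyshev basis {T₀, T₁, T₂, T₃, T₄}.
(3/2)T₀ + (-21/4)T₁ + (2)T₂ + (-3/4)T₃ + (1/2)T₄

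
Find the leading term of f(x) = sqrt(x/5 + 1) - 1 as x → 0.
x/10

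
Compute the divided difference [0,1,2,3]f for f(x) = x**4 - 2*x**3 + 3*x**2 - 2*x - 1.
4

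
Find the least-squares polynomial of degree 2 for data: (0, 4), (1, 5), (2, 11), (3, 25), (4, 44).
143/35 + (-18/7)x + (22/7)x²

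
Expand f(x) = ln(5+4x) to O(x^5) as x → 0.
log(5) + 4*x/5 - 8*x**2/25 + 64*x**3/375 - 64*x**4/625 + O(x**5)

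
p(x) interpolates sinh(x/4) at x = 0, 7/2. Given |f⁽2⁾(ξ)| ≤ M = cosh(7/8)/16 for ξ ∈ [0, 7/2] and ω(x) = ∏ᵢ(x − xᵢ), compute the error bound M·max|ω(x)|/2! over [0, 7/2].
49*cosh(7/8)/512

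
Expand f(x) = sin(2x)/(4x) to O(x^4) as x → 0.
1/2 - x**2/3 + O(x**4)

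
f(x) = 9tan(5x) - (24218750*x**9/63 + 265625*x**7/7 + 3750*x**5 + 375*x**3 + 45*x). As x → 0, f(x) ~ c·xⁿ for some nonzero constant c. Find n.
11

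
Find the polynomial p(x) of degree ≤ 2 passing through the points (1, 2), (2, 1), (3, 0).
3 - x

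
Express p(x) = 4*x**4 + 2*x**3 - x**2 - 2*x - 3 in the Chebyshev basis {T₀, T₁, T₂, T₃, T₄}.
(-2)T₀ + (-1/2)T₁ + (3/2)T₂ + (1/2)T₃ + (1/2)T₄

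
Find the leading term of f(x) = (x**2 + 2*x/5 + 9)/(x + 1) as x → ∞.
x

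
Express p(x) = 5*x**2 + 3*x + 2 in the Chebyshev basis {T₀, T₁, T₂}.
(9/2)T₀ + (3)T₁ + (5/2)T₂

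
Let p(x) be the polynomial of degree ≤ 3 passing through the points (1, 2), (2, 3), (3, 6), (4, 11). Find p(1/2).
9/4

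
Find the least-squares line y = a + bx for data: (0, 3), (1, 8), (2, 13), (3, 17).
a = 16/5, b = 47/10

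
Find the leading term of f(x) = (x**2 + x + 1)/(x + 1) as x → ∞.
x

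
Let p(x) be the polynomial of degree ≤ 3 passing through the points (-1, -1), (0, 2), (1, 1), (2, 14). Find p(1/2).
7/8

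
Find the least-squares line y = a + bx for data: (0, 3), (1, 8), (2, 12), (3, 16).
a = 33/10, b = 43/10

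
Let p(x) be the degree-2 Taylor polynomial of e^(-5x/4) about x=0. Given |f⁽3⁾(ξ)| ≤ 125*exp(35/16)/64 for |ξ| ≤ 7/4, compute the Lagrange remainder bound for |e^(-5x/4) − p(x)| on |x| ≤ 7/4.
42875*exp(35/16)/24576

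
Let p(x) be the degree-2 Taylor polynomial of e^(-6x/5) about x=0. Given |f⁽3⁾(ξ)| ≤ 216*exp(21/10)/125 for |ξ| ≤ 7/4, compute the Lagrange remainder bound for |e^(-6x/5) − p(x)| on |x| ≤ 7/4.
3087*exp(21/10)/2000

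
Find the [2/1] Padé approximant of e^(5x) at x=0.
(25*x**2/6 + 10*x/3 + 1)/(1 - 5*x/3)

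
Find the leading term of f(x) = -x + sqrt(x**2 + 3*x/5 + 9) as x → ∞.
3/10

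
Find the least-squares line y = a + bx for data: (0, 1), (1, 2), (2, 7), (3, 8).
a = 3/5, b = 13/5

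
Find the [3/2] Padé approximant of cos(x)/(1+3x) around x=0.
(103*x**3/68 - 103*x**2/204 - 3*x + 1)/(1 - 1837*x**2/204)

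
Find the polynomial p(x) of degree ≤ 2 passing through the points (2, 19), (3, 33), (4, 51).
2*x**2 + 4*x + 3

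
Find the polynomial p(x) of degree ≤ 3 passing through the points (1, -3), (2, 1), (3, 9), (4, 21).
2*x**2 - 2*x - 3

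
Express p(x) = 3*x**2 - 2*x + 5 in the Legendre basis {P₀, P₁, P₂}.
(6)P₀ + (-2)P₁ + (2)P₂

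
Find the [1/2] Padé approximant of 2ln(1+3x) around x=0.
6*x/(-3*x**2/4 + 3*x/2 + 1)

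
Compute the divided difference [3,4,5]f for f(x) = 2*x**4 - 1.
194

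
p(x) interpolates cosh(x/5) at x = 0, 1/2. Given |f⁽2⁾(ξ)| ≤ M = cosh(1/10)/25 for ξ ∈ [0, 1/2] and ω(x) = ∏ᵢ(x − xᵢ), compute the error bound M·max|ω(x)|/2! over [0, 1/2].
cosh(1/10)/800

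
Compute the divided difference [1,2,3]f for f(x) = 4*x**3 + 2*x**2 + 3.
26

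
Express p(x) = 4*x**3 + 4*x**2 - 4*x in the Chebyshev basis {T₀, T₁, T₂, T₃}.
(2)T₀ - T₁ + (2)T₂ + T₃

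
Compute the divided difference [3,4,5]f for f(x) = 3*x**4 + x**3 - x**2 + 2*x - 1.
302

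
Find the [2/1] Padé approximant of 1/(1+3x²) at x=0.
1 - 3*x**2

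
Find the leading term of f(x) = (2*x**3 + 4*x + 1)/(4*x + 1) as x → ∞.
x**2/2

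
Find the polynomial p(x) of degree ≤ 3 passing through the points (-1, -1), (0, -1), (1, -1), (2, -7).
-x**3 + x - 1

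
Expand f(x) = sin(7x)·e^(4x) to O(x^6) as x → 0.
7*x + 28*x**2 - 7*x**3/6 - 154*x**4 - 29113*x**5/120 + O(x**6)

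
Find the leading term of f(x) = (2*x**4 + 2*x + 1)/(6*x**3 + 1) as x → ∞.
x/3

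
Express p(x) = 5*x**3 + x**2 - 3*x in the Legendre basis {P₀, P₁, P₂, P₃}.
(1/3)P₀ + (2/3)P₂ + (2)P₃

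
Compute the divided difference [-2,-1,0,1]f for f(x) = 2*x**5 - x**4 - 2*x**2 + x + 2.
12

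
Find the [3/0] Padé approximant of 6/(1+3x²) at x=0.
6 - 18*x**2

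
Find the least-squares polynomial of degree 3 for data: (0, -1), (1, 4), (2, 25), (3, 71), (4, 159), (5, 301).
-73/63 + (1219/378)x + (71/252)x² + (241/108)x³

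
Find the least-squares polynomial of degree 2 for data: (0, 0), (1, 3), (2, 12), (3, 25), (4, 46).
4/35 + (-1/35)x + (20/7)x²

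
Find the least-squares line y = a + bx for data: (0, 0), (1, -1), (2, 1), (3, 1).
a = -1/2, b = 1/2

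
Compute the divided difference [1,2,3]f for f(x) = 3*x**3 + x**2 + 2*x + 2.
19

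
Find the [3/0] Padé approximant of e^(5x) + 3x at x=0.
125*x**3/6 + 25*x**2/2 + 8*x + 1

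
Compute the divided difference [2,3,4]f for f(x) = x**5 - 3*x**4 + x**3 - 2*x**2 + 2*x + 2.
127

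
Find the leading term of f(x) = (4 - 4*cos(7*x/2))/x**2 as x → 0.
49/2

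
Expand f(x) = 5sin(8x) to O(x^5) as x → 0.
40*x - 1280*x**3/3 + O(x**5)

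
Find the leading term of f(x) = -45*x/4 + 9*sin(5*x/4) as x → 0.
-375*x**3/128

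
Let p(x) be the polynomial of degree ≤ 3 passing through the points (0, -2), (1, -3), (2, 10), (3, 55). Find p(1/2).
-25/8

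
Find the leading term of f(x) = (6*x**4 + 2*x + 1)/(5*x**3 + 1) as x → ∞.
6*x/5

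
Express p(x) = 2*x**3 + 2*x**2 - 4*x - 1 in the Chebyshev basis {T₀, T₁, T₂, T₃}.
(-5/2)T₁ + T₂ + (1/2)T₃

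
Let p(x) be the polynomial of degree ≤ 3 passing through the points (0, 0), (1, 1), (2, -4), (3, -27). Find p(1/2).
1/2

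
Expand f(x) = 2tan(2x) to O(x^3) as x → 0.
4*x + O(x**3)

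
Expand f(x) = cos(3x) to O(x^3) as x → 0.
1 - 9*x**2/2 + O(x**3)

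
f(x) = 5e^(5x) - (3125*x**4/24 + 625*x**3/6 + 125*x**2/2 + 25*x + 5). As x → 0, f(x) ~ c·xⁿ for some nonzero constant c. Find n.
5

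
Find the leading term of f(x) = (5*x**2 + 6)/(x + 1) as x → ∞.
5*x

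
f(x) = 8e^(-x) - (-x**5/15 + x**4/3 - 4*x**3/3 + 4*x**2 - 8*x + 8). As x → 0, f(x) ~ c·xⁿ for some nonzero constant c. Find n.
6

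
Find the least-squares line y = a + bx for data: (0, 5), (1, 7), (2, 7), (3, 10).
a = 5, b = 3/2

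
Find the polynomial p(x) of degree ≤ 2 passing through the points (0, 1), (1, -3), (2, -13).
-3*x**2 - x + 1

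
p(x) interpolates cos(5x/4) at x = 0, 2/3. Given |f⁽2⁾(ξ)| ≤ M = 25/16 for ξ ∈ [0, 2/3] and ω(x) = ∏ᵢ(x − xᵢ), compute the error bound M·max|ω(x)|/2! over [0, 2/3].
25/288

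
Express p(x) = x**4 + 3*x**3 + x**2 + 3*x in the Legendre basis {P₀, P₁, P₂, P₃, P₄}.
(8/15)P₀ + (24/5)P₁ + (26/21)P₂ + (6/5)P₃ + (8/35)P₄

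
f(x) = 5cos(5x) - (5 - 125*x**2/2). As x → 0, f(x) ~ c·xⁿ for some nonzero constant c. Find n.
4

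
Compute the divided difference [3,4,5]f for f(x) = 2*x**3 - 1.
24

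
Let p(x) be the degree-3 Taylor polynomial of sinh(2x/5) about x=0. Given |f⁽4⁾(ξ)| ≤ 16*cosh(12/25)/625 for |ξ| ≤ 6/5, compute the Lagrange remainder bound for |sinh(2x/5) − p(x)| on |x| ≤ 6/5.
864*cosh(12/25)/390625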